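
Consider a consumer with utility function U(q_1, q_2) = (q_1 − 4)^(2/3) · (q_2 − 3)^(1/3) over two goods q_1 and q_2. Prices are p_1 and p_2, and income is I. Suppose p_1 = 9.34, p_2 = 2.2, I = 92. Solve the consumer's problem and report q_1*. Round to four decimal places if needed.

q_1* = 7.429

MRS = 2·(q_2−3)/(q_1−4). Tangency with p_1/p_2 gives q_2−3 = (1/2)·(p_1/p_2)·(q_1−4).
Substituting into the budget: q_1* = 4 + 2/3·(I − 4·p_1 − 3·p_2)/p_1, and q_2* = 3 + 1/3·(…)/p_2.
Discretionary income = 92 − 4·9.34 − 3·2.2 = 48.04; q_1* = 4 + 2/3·48.04/9.34 = 7.429.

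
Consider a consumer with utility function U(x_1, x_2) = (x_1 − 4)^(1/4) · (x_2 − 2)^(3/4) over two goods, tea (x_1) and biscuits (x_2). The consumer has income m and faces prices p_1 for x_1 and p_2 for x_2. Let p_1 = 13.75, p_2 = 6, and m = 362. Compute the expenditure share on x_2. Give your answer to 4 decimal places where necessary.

Let x_1' = x_1−4, x_2' = x_2−2. MRS = (1/3)·x_2'/x_1' = p_1/p_2.
Substituting into the budget: x_1* = 4 + 0.25·(m − 4·p_1 − 2·p_2)/p_1, and x_2* = 2 + 0.75·(…)/p_2.
Discretionary income = 362 − 4·13.75 − 2·6 = 295; x_1* = 4 + 0.25·295/13.75 = 9.3636; x_2* = 2 + 0.75·295/6 = 38.875.
Expenditure on x_2: 6·38.875 = 233.25; share = 0.6443.

share on x_2 = 0.6443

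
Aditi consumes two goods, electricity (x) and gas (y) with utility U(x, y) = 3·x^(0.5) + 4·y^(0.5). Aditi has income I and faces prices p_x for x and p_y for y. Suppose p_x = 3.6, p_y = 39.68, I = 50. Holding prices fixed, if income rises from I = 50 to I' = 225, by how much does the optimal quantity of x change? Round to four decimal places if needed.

Δx* = 41.8596

MRS = MU_x/MU_y = (3/4)·(y/x)^(0.5). Set equal to p_x/p_y.
Solve for the ratio: y/x = [(4/3)·p_x/p_y]^(2).
Substitute y = (y/x)·x into the budget: x* = I/(p_x + p_y·(y/x)).
Numerically y/x = 0.014633, so x* = 50/(3.6 + 39.68·0.014633) = 11.9599.
At I' = 225: x* = 53.8194. Change: 53.8194 − 11.9599 = 41.8596.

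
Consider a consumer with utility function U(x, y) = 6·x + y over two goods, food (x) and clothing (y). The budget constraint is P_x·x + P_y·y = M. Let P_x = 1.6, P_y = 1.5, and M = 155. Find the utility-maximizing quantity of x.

x gives more utility per dollar, so spend all income on x: x* = M/P_x, y* = 0.
Numerically: x* = 96.875, y* = 0.

x* = 96.875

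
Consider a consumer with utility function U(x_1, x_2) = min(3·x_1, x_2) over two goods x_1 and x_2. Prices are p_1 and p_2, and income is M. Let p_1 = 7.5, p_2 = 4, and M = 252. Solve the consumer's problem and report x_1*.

x_1* = 12.9231

Demand: x_1*(p_1,p_2,M) = M/(p_1 + 3·p_2), x_2* = 3·M/(p_1 + 3·p_2).
Here 7.5 + 3·4 = 19.5, giving x_1* = 12.9231.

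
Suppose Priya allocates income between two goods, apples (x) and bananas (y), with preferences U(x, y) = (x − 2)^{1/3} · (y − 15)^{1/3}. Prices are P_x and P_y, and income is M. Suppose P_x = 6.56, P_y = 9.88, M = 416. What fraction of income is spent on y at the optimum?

share on y = 0.6624

After buying the subsistence bundle (2, 15), a share 0.5 of the remaining income goes to x: x* = 2 + 0.5·(M − 2P_x − 15P_y)/P_x.
Discretionary income = 416 − 2·6.56 − 15·9.88 = 254.68; x* = 2 + 0.5·254.68/6.56 = 21.4116; y* = 15 + 0.5·254.68/9.88 = 27.8887.
Expenditure on y: 9.88·27.8887 = 275.54; share = 0.6624.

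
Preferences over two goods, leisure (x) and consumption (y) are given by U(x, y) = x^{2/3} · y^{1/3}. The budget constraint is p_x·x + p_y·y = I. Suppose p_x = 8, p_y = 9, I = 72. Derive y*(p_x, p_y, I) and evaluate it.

y* = 2.6667

Demand: x*(p_x,p_y,I) = 2/3·I/p_x and y* = 1/3·I/p_y.
At p_x=8, p_y=9, I=72: y* = 1/3·72/9 = 2.6667.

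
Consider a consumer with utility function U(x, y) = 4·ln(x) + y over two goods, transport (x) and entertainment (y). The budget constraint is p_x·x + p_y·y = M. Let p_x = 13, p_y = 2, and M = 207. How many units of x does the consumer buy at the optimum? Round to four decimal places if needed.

So x*(p_x,p_y) = 4·p_y/p_x, independent of income; and y* = (M − 4·p_y)/p_y.
At the given prices: x* = 4·2/13 = 0.6154.

x* = 0.6154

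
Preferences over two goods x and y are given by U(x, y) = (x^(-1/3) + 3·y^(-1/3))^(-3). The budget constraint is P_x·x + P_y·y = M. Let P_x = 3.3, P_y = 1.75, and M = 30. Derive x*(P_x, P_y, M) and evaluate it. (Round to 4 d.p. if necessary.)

x* = 3.0867

Numerically y/x = 3.668157, so x* = 30/(3.3 + 1.75·3.668157) = 3.0867.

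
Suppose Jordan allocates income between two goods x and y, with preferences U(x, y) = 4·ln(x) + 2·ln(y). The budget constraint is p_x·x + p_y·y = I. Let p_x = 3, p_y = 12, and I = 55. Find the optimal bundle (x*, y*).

x* = 12.2222, y* = 1.5278

MU_x/MU_y = (4·y)/(2·x); tangency sets this equal to p_x/p_y.
So 4·p_y·y = 2·p_x·x; combined with the budget, a share 2/3 of income goes to x.
Demand: x*(p_x,p_y,I) = 2/3·I/p_x and y* = 1/3·I/p_y.
At p_x=3, p_y=12, I=55: x* = 2/3·55/3 = 12.2222, y* = 1.5278.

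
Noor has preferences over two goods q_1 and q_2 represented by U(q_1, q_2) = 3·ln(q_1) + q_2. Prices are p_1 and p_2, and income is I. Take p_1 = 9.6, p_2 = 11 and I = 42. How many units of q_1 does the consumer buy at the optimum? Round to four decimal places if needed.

q_1* = 3.4375

Set MRS = p_1/p_2: (3/q_1)/1 = p_1/p_2.
So q_1*(p_1,p_2) = 3·p_2/p_1, independent of income; and q_2* = (I − 3·p_2)/p_2.
At the given prices: q_1* = 3·11/9.6 = 3.4375.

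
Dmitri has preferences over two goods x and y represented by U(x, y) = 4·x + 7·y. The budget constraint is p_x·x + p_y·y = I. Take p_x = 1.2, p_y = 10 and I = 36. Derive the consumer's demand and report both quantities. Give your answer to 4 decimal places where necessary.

Perfect substitutes: compare marginal utility per dollar. 4/p_x vs 7/p_y → 3.3333 vs 0.7.
x gives more utility per dollar, so spend all income on x: x* = I/p_x, y* = 0.
Numerically: x* = 30, y* = 0.

x* = 30, y* = 0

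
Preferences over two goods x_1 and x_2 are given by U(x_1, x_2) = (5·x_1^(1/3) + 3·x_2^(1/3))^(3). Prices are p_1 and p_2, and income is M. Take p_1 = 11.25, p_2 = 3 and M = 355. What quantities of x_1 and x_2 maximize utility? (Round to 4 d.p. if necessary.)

Substitute x_2 = (x_2/x_1)·x_1 into the budget: x_1* = M/(p_1 + p_2·(x_2/x_1)).
Numerically x_2/x_1 = 3.375, so x_1* = 355/(11.25 + 3·3.375) = 16.6082 and x_2* = 3.375·16.6082 = 56.0526.

x_1* = 16.6082, x_2* = 56.0526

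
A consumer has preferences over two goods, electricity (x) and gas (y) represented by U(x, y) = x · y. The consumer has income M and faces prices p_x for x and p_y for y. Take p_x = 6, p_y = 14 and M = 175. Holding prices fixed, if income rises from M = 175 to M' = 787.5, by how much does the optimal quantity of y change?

Δy* = 21.875

At p_x=6, p_y=14, M=175: y* = 0.5·175/14 = 6.25.
At M' = 787.5: y* = 28.125. Change: 28.125 − 6.25 = 21.875.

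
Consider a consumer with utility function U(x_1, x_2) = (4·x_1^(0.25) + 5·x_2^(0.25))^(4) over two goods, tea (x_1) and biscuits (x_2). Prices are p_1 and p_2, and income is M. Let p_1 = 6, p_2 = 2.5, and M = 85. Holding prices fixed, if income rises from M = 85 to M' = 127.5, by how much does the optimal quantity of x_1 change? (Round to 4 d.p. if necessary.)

Δx_1* = 2.5272

MU_x_1 ∝ 4·x_1^(-0.75), MU_x_2 ∝ 5·x_2^(-0.75), so MRS = (4/5)·(x_2/x_1)^(0.75) = p_1/p_2.
Hence x_2/x_1 = ((5/4)·p_1/p_2)^(1/(0.75)), i.e. raised to the 4/3 power.
With the ratio pinned down, the budget gives x_1* = M/(p_1 + p_2·(x_2/x_1)) and x_2* = (x_2/x_1)·x_1*.
Numerically x_2/x_1 = 4.326749, so x_1* = 85/(6 + 2.5·4.326749) = 5.0544.
At M' = 127.5: x_1* = 7.5817. Change: 7.5817 − 5.0544 = 2.5272.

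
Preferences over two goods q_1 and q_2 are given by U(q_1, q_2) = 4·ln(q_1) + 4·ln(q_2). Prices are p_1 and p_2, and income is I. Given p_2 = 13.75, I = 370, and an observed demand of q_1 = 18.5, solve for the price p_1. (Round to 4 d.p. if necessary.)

p_1 = 10

The MRS is q_2/q_1. Set MRS = p_1/p_2.
Rearranging, p_2·q_2 = p_1·q_1. Substituting into the budget gives p_1·q_1·(1 + 1) = I.
Demand: q_1*(p_1,p_2,I) = 0.5·I/p_1 and q_2* = 0.5·I/p_2.
Set q_1* = 18.5 in the demand function and solve for p_1: p_1 = 10.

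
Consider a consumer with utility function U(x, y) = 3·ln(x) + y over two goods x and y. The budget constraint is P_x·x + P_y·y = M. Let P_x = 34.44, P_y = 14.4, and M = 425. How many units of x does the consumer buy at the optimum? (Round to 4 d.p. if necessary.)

MU_x = 3/x, MU_y = 1. Tangency: 3/x = P_x/P_y.
So x*(P_x,P_y) = 3·P_y/P_x, independent of income; and y* = (M − 3·P_y)/P_y.
At the given prices: x* = 3·14.4/34.44 = 1.2544.

x* = 1.2544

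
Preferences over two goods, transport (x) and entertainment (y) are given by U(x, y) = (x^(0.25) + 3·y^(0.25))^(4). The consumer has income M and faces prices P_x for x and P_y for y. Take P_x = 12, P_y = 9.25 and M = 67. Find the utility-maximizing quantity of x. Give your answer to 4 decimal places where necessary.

From the CES first-order condition, (1/3)·(y/x)^(0.75) = P_x/P_y.
Hence y/x = (3·P_x/P_y)^(1/(0.75)), i.e. raised to the 4/3 power.
With the ratio pinned down, the budget gives x* = M/(P_x + P_y·(y/x)) and y* = (y/x)·x*.
Numerically y/x = 6.121827, so x* = 67/(12 + 9.25·6.121827) = 0.9763.

x* = 0.9763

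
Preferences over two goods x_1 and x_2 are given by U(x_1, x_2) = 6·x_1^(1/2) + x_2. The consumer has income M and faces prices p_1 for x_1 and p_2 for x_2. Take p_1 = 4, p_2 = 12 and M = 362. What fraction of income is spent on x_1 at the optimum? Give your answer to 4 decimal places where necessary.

share on x_1 = 0.895

Plugging in: x_1* = (3·12/4)² = 81, x_2* = 3.1667.
Expenditure on x_1: 4·81 = 324; share = 0.895.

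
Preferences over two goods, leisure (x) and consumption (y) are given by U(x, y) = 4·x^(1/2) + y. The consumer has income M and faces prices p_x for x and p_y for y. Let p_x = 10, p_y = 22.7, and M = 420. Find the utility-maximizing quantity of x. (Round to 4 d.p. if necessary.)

Set MRS = p_x/p_y: 2·x^(−1/2) = p_x/p_y.
Solve: √x = 2·p_y/p_x, so x*(p_x,p_y) = (2·p_y/p_x)², and y* = (M − p_x·x*)/p_y.
Plugging in: x* = (2·22.7/10)² = 20.6116.

x* = 20.6116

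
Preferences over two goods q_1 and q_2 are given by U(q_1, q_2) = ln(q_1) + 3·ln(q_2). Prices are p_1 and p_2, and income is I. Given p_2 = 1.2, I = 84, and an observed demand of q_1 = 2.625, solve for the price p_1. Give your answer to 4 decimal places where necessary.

p_1 = 8

MU_q_1/MU_q_2 = (q_2)/(3·q_1); tangency sets this equal to p_1/p_2.
Rearranging, p_2·q_2 = 3·p_1·q_1. Substituting into the budget gives p_1·q_1·(1 + 3) = I.
Demand: q_1*(p_1,p_2,I) = 0.25·I/p_1 and q_2* = 0.75·I/p_2.
Set q_1* = 2.625 in the demand function and solve for p_1: p_1 = 8.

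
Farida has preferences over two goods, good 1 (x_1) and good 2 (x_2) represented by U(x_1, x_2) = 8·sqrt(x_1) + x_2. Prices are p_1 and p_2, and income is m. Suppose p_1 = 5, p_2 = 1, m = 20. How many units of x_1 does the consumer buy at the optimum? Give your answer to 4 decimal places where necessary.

Utility is quasi-linear in x_2; the FOC for x_1 is 4/√x_1 = p_1/p_2.
Solve: √x_1 = 4·p_2/p_1, so x_1*(p_1,p_2) = (4·p_2/p_1)², and x_2* = (m − p_1·x_1*)/p_2.
Plugging in: x_1* = (4·1/5)² = 0.64.

x_1* = 0.64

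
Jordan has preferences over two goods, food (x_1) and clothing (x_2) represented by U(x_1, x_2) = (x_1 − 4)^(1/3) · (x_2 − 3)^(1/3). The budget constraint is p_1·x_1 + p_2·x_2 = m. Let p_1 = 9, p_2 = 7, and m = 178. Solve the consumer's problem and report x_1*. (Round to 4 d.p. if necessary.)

x_1* = 10.7222

This is Cobb-Douglas in (x_1−4, x_2−3): tangency gives 1/3·p_2·(x_2−3) = 1/3·p_1·(x_1−4).
Substituting into the budget: x_1* = 4 + 0.5·(m − 4·p_1 − 3·p_2)/p_1, and x_2* = 3 + 0.5·(…)/p_2.
Discretionary income = 178 − 4·9 − 3·7 = 121; x_1* = 4 + 0.5·121/9 = 10.7222.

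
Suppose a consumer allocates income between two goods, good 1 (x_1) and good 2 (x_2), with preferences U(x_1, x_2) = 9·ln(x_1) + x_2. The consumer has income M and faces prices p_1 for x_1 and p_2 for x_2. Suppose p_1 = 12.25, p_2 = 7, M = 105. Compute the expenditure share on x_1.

Set MRS = p_1/p_2: (9/x_1)/1 = p_1/p_2.
So x_1*(p_1,p_2) = 9·p_2/p_1, independent of income; and x_2* = (M − 9·p_2)/p_2.
At the given prices: x_1* = 9·7/12.25 = 5.1429, and x_2* = 6.
Expenditure on x_1: 12.25·5.1429 = 63; share = 0.6.

share on x_1 = 0.6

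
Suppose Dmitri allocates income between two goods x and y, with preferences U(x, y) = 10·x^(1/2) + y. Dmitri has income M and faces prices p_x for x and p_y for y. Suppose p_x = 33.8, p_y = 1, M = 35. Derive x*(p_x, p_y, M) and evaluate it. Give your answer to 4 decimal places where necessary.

Utility is quasi-linear in y; the FOC for x is 5/√x = p_x/p_y.
Solve: √x = 5·p_y/p_x, so x*(p_x,p_y) = (5·p_y/p_x)², and y* = (M − p_x·x*)/p_y.
Plugging in: x* = (5·1/33.8)² = 0.0219.

x* = 0.0219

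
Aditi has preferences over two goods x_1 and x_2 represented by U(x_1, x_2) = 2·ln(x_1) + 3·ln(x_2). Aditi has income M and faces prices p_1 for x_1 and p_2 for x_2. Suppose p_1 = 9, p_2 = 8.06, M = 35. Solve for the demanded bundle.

Demand: x_1*(p_1,p_2,M) = 0.4·M/p_1 and x_2* = 0.6·M/p_2.
At p_1=9, p_2=8.06, M=35: x_1* = 0.4·35/9 = 1.5556, x_2* = 2.6055.

x_1* = 1.5556, x_2* = 2.6055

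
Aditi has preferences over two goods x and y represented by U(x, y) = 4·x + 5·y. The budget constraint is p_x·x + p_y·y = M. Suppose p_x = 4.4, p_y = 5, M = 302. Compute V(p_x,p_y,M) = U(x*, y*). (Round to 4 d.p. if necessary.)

Linear utility — the consumer picks whichever good has higher MU/price: 4/4.4 = 0.9091 vs 5/5 = 1.
y gives more utility per dollar, so spend all income on y: y* = M/p_y, x* = 0.
Numerically: x* = 0, y* = 60.4.
Utility at the optimum: U(0, 60.4) = 302.

V = 302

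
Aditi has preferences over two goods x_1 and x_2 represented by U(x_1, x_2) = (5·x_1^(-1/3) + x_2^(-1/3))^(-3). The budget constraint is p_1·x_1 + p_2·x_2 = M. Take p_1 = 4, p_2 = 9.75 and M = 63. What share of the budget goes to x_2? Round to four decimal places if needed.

share on x_2 = 0.272

MRS = MU_x_1/MU_x_2 = 5·(x_2/x_1)^(4/3). Set equal to p_1/p_2.
Solve for the ratio: x_2/x_1 = [(1/5)·p_1/p_2]^(0.75).
Substitute x_2 = (x_2/x_1)·x_1 into the budget: x_1* = M/(p_1 + p_2·(x_2/x_1)).
Numerically x_2/x_1 = 0.153308, so x_1* = 63/(4 + 9.75·0.153308) = 11.4655 and x_2* = 0.153308·11.4655 = 1.7577.
Expenditure on x_2: 9.75·1.7577 = 17.138; share = 0.272.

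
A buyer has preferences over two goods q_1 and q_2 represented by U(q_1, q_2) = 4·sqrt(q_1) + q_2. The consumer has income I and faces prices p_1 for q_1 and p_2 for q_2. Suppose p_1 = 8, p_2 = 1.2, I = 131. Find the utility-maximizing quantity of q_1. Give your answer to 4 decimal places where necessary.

q_1* = 0.09

Set MRS = p_1/p_2: 2·q_1^(−1/2) = p_1/p_2.
Thus q_1* = (2·p_2/p_1)² — independent of I — with the rest of income spent on q_2.
Plugging in: q_1* = (2·1.2/8)² = 0.09.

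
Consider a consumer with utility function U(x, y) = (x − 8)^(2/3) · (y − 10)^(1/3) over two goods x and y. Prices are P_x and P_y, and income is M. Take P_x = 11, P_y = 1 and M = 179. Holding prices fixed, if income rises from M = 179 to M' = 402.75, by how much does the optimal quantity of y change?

MRS = 2·(y−10)/(x−8). Tangency with P_x/P_y gives y−10 = (1/2)·(P_x/P_y)·(x−8).
Substituting into the budget: x* = 8 + 2/3·(M − 8·P_x − 10·P_y)/P_x, and y* = 10 + 1/3·(…)/P_y.
Discretionary income = 179 − 8·11 − 10·1 = 81; y* = 10 + 1/3·81/1 = 37.
At M' = 402.75: y* = 111.5833. Change: 111.5833 − 37 = 74.5833.

Δy* = 74.5833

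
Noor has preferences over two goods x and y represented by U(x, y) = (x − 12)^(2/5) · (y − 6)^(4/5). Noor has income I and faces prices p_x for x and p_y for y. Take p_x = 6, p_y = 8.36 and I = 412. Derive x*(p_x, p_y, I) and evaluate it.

Let x' = x−12, y' = y−6. MRS = (1/2)·y'/x' = p_x/p_y.
After buying the subsistence bundle (12, 6), a share 1/3 of the remaining income goes to x: x* = 12 + 1/3·(I − 12p_x − 6p_y)/p_x.
Discretionary income = 412 − 12·6 − 6·8.36 = 289.84; x* = 12 + 1/3·289.84/6 = 28.1022.

x* = 28.1022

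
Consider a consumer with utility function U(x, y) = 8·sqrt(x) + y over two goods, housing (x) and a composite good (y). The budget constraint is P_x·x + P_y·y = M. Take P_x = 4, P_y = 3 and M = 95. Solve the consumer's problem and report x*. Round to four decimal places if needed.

x* = 9

Set MRS = P_x/P_y: 4·x^(−1/2) = P_x/P_y.
Thus x* = (4·P_y/P_x)² — independent of M — with the rest of income spent on y.
Plugging in: x* = (4·3/4)² = 9.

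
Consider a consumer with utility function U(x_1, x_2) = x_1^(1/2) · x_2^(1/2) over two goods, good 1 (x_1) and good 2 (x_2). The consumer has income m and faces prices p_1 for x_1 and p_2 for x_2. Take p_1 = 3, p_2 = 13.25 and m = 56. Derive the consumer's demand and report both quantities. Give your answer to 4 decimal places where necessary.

x_1* = 9.3333, x_2* = 2.1132

The MRS is x_2/x_1. Set MRS = p_1/p_2.
Rearranging, p_2·x_2 = p_1·x_1. Substituting into the budget gives p_1·x_1·(1 + 1) = m.
Demand: x_1*(p_1,p_2,m) = 0.5·m/p_1 and x_2* = 0.5·m/p_2.
At p_1=3, p_2=13.25, m=56: x_1* = 0.5·56/3 = 9.3333, x_2* = 2.1132.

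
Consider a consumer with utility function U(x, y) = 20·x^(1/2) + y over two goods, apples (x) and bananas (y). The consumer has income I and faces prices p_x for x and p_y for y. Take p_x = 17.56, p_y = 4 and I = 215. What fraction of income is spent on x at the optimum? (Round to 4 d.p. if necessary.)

Thus x* = (10·p_y/p_x)² — independent of I — with the rest of income spent on y.
Plugging in: x* = (10·4/17.56)² = 5.1888, y* = 30.971.
Expenditure on x: 17.56·5.1888 = 91.1162; share = 0.4238.

share on x = 0.4238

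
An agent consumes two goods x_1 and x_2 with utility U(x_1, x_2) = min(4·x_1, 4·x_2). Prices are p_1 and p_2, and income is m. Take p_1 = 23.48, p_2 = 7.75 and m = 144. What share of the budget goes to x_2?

share on x_2 = 0.2482

Leontief preferences: the optimum is at the kink where x_1/4 = x_2/4, i.e. x_2 = x_1.
Budget: p_1·x_1 + p_2·x_1 = m, so (4·p_1 + 4·p_2)·x_1 = 4·m.
Demand: x_1*(p_1,p_2,m) = 4·m/(4·p_1 + 4·p_2), x_2* = 4·m/(4·p_1 + 4·p_2).
Here 4·23.48 + 4·7.75 = 124.92, giving x_1* = 4.611 and x_2* = 4.611.
Expenditure on x_2: 7.75·4.611 = 35.7349; share = 0.2482.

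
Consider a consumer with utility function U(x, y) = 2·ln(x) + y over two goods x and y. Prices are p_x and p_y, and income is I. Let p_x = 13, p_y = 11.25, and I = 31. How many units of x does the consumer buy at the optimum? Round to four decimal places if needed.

MU_x = 2/x, MU_y = 1. Tangency: 2/x = p_x/p_y.
So x*(p_x,p_y) = 2·p_y/p_x, independent of income; and y* = (I − 2·p_y)/p_y.
At the given prices: x* = 2·11.25/13 = 1.7308.

x* = 1.7308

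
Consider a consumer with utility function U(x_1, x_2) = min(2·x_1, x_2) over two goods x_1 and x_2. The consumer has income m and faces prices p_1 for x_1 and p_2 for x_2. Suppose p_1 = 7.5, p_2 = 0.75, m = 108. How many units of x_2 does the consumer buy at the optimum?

x_2* = 24

With perfect complements, no substitution: consume in ratio x_1:x_2 = 1:2.
Budget: p_1·x_1 + p_2·2·x_1 = m, so (p_1 + 2·p_2)·x_1 = m.
Demand: x_1*(p_1,p_2,m) = m/(p_1 + 2·p_2), x_2* = 2·m/(p_1 + 2·p_2).
Here 7.5 + 2·0.75 = 9, giving x_2* = 24.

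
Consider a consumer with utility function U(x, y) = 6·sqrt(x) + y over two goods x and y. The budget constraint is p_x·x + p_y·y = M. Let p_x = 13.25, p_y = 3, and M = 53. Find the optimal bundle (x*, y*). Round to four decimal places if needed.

Utility is quasi-linear in y; the FOC for x is 3/√x = p_x/p_y.
Thus x* = (3·p_y/p_x)² — independent of M — with the rest of income spent on y.
Plugging in: x* = (3·3/13.25)² = 0.4614, y* = 15.6289.

x* = 0.4614, y* = 15.6289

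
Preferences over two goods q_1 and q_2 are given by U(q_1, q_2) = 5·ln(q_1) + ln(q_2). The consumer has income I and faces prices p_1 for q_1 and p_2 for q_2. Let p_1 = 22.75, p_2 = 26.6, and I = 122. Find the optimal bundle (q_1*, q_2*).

q_1* = 4.4689, q_2* = 0.7644

Demand: q_1*(p_1,p_2,I) = 5/6·I/p_1 and q_2* = 1/6·I/p_2.
At p_1=22.75, p_2=26.6, I=122: q_1* = 5/6·122/22.75 = 4.4689, q_2* = 0.7644.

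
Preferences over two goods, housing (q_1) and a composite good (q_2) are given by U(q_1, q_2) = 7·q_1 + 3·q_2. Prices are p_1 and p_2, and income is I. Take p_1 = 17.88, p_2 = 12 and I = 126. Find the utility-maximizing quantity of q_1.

q_1* = 7.047

Linear utility — the consumer picks whichever good has higher MU/price: 7/17.88 = 0.3915 vs 3/12 = 0.25.
q_1 gives more utility per dollar, so spend all income on q_1: q_1* = I/p_1, q_2* = 0.
Numerically: q_1* = 7.047, q_2* = 0.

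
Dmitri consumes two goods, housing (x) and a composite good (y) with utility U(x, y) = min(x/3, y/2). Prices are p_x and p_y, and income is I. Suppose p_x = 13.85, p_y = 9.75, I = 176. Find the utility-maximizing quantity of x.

Demand: x*(p_x,p_y,I) = 3·I/(3·p_x + 2·p_y), y* = 2·I/(3·p_x + 2·p_y).
Here 3·13.85 + 2·9.75 = 61.05, giving x* = 8.6486.

x* = 8.6486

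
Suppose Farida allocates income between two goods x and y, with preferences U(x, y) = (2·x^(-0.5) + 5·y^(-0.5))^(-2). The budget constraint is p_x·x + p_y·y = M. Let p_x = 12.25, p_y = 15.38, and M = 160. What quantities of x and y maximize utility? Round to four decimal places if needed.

x* = 4.3725, y* = 6.9205

With the ratio pinned down, the budget gives x* = M/(p_x + p_y·(y/x)) and y* = (y/x)·x*.
Numerically y/x = 1.582753, so x* = 160/(12.25 + 15.38·1.582753) = 4.3725 and y* = 1.582753·4.3725 = 6.9205.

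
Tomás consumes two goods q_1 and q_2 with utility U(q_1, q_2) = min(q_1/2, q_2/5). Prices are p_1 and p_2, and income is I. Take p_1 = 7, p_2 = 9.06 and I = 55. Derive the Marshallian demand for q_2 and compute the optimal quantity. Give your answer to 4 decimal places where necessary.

With perfect complements, no substitution: consume in ratio q_1:q_2 = 2:5.
Budget: p_1·q_1 + p_2·(5/2)·q_1 = I, so (2·p_1 + 5·p_2)·q_1 = 2·I.
Demand: q_1*(p_1,p_2,I) = 2·I/(2·p_1 + 5·p_2), q_2* = 5·I/(2·p_1 + 5·p_2).
Here 2·7 + 5·9.06 = 59.3, giving q_2* = 4.6374.

q_2* = 4.6374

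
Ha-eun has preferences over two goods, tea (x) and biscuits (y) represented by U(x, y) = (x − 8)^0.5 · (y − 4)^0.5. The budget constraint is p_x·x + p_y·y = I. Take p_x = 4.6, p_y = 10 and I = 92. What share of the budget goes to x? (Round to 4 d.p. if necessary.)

Discretionary income = 92 − 8·4.6 − 4·10 = 15.2; x* = 8 + 0.5·15.2/4.6 = 9.6522; y* = 4 + 0.5·15.2/10 = 4.76.
Expenditure on x: 4.6·9.6522 = 44.4; share = 0.4826.

share on x = 0.4826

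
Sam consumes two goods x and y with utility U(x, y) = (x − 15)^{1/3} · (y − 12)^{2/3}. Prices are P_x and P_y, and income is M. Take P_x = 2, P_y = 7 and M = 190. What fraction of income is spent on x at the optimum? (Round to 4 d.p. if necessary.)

This is Cobb-Douglas in (x−15, y−12): tangency gives 1/3·P_y·(y−12) = 2/3·P_x·(x−15).
After buying the subsistence bundle (15, 12), a share 1/3 of the remaining income goes to x: x* = 15 + 1/3·(M − 15P_x − 12P_y)/P_x.
Discretionary income = 190 − 15·2 − 12·7 = 76; x* = 15 + 1/3·76/2 = 27.6667; y* = 12 + 2/3·76/7 = 19.2381.
Expenditure on x: 2·27.6667 = 55.3333; share = 0.2912.

share on x = 0.2912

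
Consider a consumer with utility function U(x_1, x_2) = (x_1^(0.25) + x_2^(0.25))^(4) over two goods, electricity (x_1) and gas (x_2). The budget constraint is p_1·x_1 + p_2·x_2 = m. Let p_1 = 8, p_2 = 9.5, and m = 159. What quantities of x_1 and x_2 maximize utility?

MRS = MU_x_1/MU_x_2 = (x_2/x_1)^(0.75). Set equal to p_1/p_2.
Solve for the ratio: x_2/x_1 = [p_1/p_2]^(4/3).
With the ratio pinned down, the budget gives x_1* = m/(p_1 + p_2·(x_2/x_1)) and x_2* = (x_2/x_1)·x_1*.
Numerically x_2/x_1 = 0.795222, so x_1* = 159/(8 + 9.5·0.795222) = 10.222 and x_2* = 0.795222·10.222 = 8.1288.

x_1* = 10.222, x_2* = 8.1288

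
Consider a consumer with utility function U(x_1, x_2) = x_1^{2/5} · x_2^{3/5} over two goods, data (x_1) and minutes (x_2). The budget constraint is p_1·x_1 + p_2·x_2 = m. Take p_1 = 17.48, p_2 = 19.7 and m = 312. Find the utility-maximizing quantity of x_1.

MU_x_1/MU_x_2 = (0.4·x_2)/(0.6·x_1); tangency sets this equal to p_1/p_2.
Rearranging, p_2·x_2 = (3/2)·p_1·x_1. Substituting into the budget gives p_1·x_1·(1 + (3/2)) = m.
Demand: x_1*(p_1,p_2,m) = 0.4·m/p_1 and x_2* = 0.6·m/p_2.
At p_1=17.48, p_2=19.7, m=312: x_1* = 0.4·312/17.48 = 7.1396.

x_1* = 7.1396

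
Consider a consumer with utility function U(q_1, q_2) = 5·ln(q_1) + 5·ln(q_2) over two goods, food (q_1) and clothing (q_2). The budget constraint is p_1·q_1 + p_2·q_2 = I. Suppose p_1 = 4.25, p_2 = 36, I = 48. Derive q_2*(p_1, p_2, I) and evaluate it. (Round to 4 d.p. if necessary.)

q_2* = 0.6667

The MRS is q_2/q_1. Set MRS = p_1/p_2.
Rearranging, p_2·q_2 = p_1·q_1. Substituting into the budget gives p_1·q_1·(1 + 1) = I.
Demand: q_1*(p_1,p_2,I) = 0.5·I/p_1 and q_2* = 0.5·I/p_2.
At p_1=4.25, p_2=36, I=48: q_2* = 0.5·48/36 = 0.6667.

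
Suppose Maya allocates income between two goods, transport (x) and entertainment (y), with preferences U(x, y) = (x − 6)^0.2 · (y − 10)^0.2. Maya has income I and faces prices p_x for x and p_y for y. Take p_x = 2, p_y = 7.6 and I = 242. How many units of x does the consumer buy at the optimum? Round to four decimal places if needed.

x* = 44.5

This is Cobb-Douglas in (x−6, y−10): tangency gives 0.2·p_y·(y−10) = 0.2·p_x·(x−6).
Substituting into the budget: x* = 6 + 0.5·(I − 6·p_x − 10·p_y)/p_x, and y* = 10 + 0.5·(…)/p_y.
Discretionary income = 242 − 6·2 − 10·7.6 = 154; x* = 6 + 0.5·154/2 = 44.5.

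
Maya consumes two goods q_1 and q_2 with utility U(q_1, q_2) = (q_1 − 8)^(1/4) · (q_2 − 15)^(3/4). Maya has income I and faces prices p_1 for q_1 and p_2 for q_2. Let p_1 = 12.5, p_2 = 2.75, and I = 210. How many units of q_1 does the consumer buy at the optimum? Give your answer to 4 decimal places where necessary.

Discretionary income = 210 − 8·12.5 − 15·2.75 = 68.75; q_1* = 8 + 0.25·68.75/12.5 = 9.375.

q_1* = 9.375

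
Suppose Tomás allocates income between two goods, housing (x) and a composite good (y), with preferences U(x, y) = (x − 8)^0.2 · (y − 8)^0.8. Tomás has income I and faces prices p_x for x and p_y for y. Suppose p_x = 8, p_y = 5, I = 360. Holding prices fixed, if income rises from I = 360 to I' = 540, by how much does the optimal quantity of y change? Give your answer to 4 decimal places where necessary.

After buying the subsistence bundle (8, 8), a share 0.2 of the remaining income goes to x: x* = 8 + 0.2·(I − 8p_x − 8p_y)/p_x.
Discretionary income = 360 − 8·8 − 8·5 = 256; y* = 8 + 0.8·256/5 = 48.96.
At I' = 540: y* = 77.76. Change: 77.76 − 48.96 = 28.8.

Δy* = 28.8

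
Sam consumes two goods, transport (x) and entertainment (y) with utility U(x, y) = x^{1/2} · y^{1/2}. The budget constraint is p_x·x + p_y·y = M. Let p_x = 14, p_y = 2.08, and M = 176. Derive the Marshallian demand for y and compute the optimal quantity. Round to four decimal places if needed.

Demand: x*(p_x,p_y,M) = 0.5·M/p_x and y* = 0.5·M/p_y.
At p_x=14, p_y=2.08, M=176: y* = 0.5·176/2.08 = 42.3077.

y* = 42.3077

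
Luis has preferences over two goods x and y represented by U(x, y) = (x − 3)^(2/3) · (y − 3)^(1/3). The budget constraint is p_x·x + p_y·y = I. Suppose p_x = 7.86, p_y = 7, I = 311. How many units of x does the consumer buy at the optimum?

MRS = 2·(y−3)/(x−3). Tangency with p_x/p_y gives y−3 = (1/2)·(p_x/p_y)·(x−3).
After buying the subsistence bundle (3, 3), a share 2/3 of the remaining income goes to x: x* = 3 + 2/3·(I − 3p_x − 3p_y)/p_x.
Discretionary income = 311 − 3·7.86 − 3·7 = 266.42; x* = 3 + 2/3·266.42/7.86 = 25.5971.

x* = 25.5971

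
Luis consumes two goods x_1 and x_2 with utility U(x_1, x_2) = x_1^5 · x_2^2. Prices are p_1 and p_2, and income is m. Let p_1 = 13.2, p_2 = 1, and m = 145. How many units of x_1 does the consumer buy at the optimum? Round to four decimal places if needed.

x_1* = 7.8463

The MRS is (5/2)·x_2/x_1. Set MRS = p_1/p_2.
So 5·p_2·x_2 = 2·p_1·x_1; combined with the budget, a share 5/7 of income goes to x_1.
Demand: x_1*(p_1,p_2,m) = 5/7·m/p_1 and x_2* = 2/7·m/p_2.
At p_1=13.2, p_2=1, m=145: x_1* = 5/7·145/13.2 = 7.8463.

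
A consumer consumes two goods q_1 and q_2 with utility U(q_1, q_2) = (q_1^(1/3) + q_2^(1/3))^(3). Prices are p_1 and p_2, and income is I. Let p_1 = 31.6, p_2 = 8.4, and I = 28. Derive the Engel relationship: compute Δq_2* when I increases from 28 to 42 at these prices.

Δq_2* = 1.0997

With the ratio pinned down, the budget gives q_1* = I/(p_1 + p_2·(q_2/q_1)) and q_2* = (q_2/q_1)·q_1*.
Numerically q_2/q_1 = 7.296451, so q_1* = 28/(31.6 + 8.4·7.296451) = 0.3014 and q_2* = 7.296451·0.3014 = 2.1994.
At I' = 42: q_2* = 3.2991. Change: 3.2991 − 2.1994 = 1.0997.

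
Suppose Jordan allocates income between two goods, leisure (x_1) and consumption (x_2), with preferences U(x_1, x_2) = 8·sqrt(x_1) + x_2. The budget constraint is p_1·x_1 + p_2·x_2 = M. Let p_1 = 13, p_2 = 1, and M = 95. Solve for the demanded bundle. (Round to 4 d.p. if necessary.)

Solve: √x_1 = 4·p_2/p_1, so x_1*(p_1,p_2) = (4·p_2/p_1)², and x_2* = (M − p_1·x_1*)/p_2.
Plugging in: x_1* = (4·1/13)² = 0.0947, x_2* = 93.7692.

x_1* = 0.0947, x_2* = 93.7692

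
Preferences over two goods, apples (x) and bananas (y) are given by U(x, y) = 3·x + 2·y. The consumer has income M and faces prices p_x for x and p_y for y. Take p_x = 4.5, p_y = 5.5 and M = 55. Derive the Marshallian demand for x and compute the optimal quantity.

Numerically: x* = 12.2222, y* = 0.

x* = 12.2222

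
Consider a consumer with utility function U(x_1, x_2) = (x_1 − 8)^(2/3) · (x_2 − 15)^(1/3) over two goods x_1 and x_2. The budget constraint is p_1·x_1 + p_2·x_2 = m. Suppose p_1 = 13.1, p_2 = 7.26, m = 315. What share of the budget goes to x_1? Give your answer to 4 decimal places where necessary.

share on x_1 = 0.5471

Let x_1' = x_1−8, x_2' = x_2−15. MRS = 2·x_2'/x_1' = p_1/p_2.
Substituting into the budget: x_1* = 8 + 2/3·(m − 8·p_1 − 15·p_2)/p_1, and x_2* = 15 + 1/3·(…)/p_2.
Discretionary income = 315 − 8·13.1 − 15·7.26 = 101.3; x_1* = 8 + 2/3·101.3/13.1 = 13.1552; x_2* = 15 + 1/3·101.3/7.26 = 19.6511.
Expenditure on x_1: 13.1·13.1552 = 172.3333; share = 0.5471.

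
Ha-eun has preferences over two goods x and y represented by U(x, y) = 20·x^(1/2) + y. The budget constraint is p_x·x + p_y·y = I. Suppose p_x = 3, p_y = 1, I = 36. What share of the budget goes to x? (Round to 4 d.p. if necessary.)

share on x = 0.9259

MU_x = 10/√x, MU_y = 1. Tangency: 10/√x = p_x/p_y.
Thus x* = (10·p_y/p_x)² — independent of I — with the rest of income spent on y.
Plugging in: x* = (10·1/3)² = 11.1111, y* = 2.6667.
Expenditure on x: 3·11.1111 = 33.3333; share = 0.9259.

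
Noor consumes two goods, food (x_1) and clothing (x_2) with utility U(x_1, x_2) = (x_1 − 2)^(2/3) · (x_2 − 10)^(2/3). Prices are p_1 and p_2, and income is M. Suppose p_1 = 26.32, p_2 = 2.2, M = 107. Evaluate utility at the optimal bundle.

V = 2.7342

Let x_1' = x_1−2, x_2' = x_2−10. MRS = x_2'/x_1' = p_1/p_2.
Substituting into the budget: x_1* = 2 + 0.5·(M − 2·p_1 − 10·p_2)/p_1, and x_2* = 10 + 0.5·(…)/p_2.
Discretionary income = 107 − 2·26.32 − 10·2.2 = 32.36; x_1* = 2 + 0.5·32.36/26.32 = 2.6147; x_2* = 10 + 0.5·32.36/2.2 = 17.3545.
Utility at the optimum: U(2.6147, 17.3545) = 2.7342.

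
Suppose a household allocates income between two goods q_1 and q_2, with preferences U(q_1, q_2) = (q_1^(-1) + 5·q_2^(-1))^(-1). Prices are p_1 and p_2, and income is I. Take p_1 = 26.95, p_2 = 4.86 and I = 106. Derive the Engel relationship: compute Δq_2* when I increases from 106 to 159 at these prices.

MRS = MU_q_1/MU_q_2 = (1/5)·(q_2/q_1)^(2). Set equal to p_1/p_2.
Hence q_2/q_1 = (5·p_1/p_2)^(1/(2)), i.e. raised to the 0.5 power.
Substitute q_2 = (q_2/q_1)·q_1 into the budget: q_1* = I/(p_1 + p_2·(q_2/q_1)).
Numerically q_2/q_1 = 5.26558, so q_1* = 106/(26.95 + 4.86·5.26558) = 2.0175 and q_2* = 5.26558·2.0175 = 10.6232.
At I' = 159: q_2* = 15.9348. Change: 15.9348 − 10.6232 = 5.3116.

Δq_2* = 5.3116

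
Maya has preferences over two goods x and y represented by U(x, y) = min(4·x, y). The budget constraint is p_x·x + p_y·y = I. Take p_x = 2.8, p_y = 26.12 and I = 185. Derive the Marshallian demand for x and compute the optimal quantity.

x* = 1.7245

Demand: x*(p_x,p_y,I) = I/(p_x + 4·p_y), y* = 4·I/(p_x + 4·p_y).
Here 2.8 + 4·26.12 = 107.28, giving x* = 1.7245.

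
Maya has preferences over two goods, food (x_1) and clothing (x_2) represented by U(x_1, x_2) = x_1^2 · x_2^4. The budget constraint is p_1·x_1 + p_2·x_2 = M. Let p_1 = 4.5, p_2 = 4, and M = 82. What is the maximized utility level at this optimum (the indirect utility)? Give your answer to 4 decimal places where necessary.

V = 1287094.9187

Tangency: MRS = (1/2)·x_2/x_1 = p_1/p_2.
So 2·p_2·x_2 = 4·p_1·x_1; combined with the budget, a share 1/3 of income goes to x_1.
Demand: x_1*(p_1,p_2,M) = 1/3·M/p_1 and x_2* = 2/3·M/p_2.
At p_1=4.5, p_2=4, M=82: x_1* = 1/3·82/4.5 = 6.0741, x_2* = 13.6667.
Utility at the optimum: U(6.0741, 13.6667) = 1287094.9187.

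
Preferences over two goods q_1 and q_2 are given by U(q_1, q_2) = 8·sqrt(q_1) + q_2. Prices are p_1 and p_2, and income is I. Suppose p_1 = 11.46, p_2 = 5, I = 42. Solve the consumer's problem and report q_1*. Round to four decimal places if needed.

Utility is quasi-linear in q_2; the FOC for q_1 is 4/√q_1 = p_1/p_2.
Solve: √q_1 = 4·p_2/p_1, so q_1*(p_1,p_2) = (4·p_2/p_1)², and q_2* = (I − p_1·q_1*)/p_2.
Plugging in: q_1* = (4·5/11.46)² = 3.0457.

q_1* = 3.0457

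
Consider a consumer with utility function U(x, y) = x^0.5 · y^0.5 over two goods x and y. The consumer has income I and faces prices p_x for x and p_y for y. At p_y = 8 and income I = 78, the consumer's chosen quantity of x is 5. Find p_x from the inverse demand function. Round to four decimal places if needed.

p_x = 7.8

The MRS is y/x. Set MRS = p_x/p_y.
So 0.5·p_y·y = 0.5·p_x·x; combined with the budget, a share 0.5 of income goes to x.
Demand: x*(p_x,p_y,I) = 0.5·I/p_x and y* = 0.5·I/p_y.
Set x* = 5 in the demand function and solve for p_x: p_x = 7.8.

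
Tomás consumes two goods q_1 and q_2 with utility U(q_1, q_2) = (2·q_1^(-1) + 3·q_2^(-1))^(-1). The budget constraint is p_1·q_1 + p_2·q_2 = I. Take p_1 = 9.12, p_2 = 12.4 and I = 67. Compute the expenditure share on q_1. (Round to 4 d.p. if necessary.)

share on q_1 = 0.4118

Numerically q_2/q_1 = 1.050346, so q_1* = 67/(9.12 + 12.4·1.050346) = 3.0256 and q_2* = 1.050346·3.0256 = 3.1779.
Expenditure on q_1: 9.12·3.0256 = 27.5936; share = 0.4118.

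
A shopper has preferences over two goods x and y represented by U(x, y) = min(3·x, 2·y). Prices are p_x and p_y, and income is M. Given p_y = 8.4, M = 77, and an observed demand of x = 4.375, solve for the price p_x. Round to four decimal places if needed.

p_x = 5

With perfect complements, no substitution: consume in ratio x:y = 2:3.
Budget: p_x·x + p_y·(3/2)·x = M, so (2·p_x + 3·p_y)·x = 2·M.
Demand: x*(p_x,p_y,M) = 2·M/(2·p_x + 3·p_y), y* = 3·M/(2·p_x + 3·p_y).
Set x* = 4.375 in the demand function and solve for p_x: p_x = 5.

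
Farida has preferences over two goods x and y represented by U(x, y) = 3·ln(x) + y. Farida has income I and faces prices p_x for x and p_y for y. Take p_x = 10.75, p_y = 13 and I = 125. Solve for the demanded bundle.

MU_x = 3/x, MU_y = 1. Tangency: 3/x = p_x/p_y.
So x*(p_x,p_y) = 3·p_y/p_x, independent of income; and y* = (I − 3·p_y)/p_y.
At the given prices: x* = 3·13/10.75 = 3.6279, and y* = 6.6154.

x* = 3.6279, y* = 6.6154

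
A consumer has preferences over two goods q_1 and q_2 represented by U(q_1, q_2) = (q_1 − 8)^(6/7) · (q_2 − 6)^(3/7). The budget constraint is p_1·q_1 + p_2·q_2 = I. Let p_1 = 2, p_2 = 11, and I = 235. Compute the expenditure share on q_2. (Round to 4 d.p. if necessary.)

share on q_2 = 0.4979

Let q_1' = q_1−8, q_2' = q_2−6. MRS = 2·q_2'/q_1' = p_1/p_2.
Substituting into the budget: q_1* = 8 + 2/3·(I − 8·p_1 − 6·p_2)/p_1, and q_2* = 6 + 1/3·(…)/p_2.
Discretionary income = 235 − 8·2 − 6·11 = 153; q_1* = 8 + 2/3·153/2 = 59; q_2* = 6 + 1/3·153/11 = 10.6364.
Expenditure on q_2: 11·10.6364 = 117; share = 0.4979.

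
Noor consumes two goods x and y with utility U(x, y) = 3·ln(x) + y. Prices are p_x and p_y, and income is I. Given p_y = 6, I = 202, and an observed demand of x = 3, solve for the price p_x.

p_x = 6

MU_x = 3/x, MU_y = 1. Tangency: 3/x = p_x/p_y.
So x*(p_x,p_y) = 3·p_y/p_x, independent of income; and y* = (I − 3·p_y)/p_y.
Set x* = 3 in the demand function and solve for p_x: p_x = 6.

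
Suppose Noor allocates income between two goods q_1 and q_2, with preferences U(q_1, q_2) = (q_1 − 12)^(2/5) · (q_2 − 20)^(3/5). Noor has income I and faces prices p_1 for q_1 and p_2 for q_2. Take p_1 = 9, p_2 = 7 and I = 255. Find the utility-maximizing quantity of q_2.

q_2* = 20.6

Let q_1' = q_1−12, q_2' = q_2−20. MRS = (2/3)·q_2'/q_1' = p_1/p_2.
After buying the subsistence bundle (12, 20), a share 0.4 of the remaining income goes to q_1: q_1* = 12 + 0.4·(I − 12p_1 − 20p_2)/p_1.
Discretionary income = 255 − 12·9 − 20·7 = 7; q_2* = 20 + 0.6·7/7 = 20.6.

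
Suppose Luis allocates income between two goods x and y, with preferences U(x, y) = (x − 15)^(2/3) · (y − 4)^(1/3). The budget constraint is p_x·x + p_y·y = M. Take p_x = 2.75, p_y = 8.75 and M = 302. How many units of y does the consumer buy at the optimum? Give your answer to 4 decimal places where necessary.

y* = 12.6

MRS = 2·(y−4)/(x−15). Tangency with p_x/p_y gives y−4 = (1/2)·(p_x/p_y)·(x−15).
After buying the subsistence bundle (15, 4), a share 2/3 of the remaining income goes to x: x* = 15 + 2/3·(M − 15p_x − 4p_y)/p_x.
Discretionary income = 302 − 15·2.75 − 4·8.75 = 225.75; y* = 4 + 1/3·225.75/8.75 = 12.6.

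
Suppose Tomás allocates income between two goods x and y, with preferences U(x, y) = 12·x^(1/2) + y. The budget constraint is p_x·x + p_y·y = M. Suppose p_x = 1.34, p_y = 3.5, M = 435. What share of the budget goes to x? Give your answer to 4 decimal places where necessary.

Set MRS = p_x/p_y: 6·x^(−1/2) = p_x/p_y.
Thus x* = (6·p_y/p_x)² — independent of M — with the rest of income spent on y.
Plugging in: x* = (6·3.5/1.34)² = 245.6004, y* = 30.2559.
Expenditure on x: 1.34·245.6004 = 329.1045; share = 0.7566.

share on x = 0.7566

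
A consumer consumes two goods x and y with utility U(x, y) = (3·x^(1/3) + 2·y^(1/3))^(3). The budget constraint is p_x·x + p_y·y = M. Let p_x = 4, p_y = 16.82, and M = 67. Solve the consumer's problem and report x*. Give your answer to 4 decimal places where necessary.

x* = 13.2364

MRS = MU_x/MU_y = (3/2)·(y/x)^(2/3). Set equal to p_x/p_y.
Hence y/x = ((2/3)·p_x/p_y)^(1/(2/3)), i.e. raised to the 1.5 power.
With the ratio pinned down, the budget gives x* = M/(p_x + p_y·(y/x)) and y* = (y/x)·x*.
Numerically y/x = 0.063127, so x* = 67/(4 + 16.82·0.063127) = 13.2364.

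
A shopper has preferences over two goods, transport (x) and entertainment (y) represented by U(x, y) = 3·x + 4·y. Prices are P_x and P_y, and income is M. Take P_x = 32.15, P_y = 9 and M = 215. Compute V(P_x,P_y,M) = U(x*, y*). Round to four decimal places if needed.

V = 95.5556

Perfect substitutes: compare marginal utility per dollar. 3/P_x vs 4/P_y → 0.0933 vs 0.4444.
y gives more utility per dollar, so spend all income on y: y* = M/P_y, x* = 0.
Numerically: x* = 0, y* = 23.8889.
Utility at the optimum: U(0, 23.8889) = 95.5556.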